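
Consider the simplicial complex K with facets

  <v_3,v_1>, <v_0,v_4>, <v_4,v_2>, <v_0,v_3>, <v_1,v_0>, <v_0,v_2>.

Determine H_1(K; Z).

H_1 ≅ Z^2.

K has 5 vertices, 6 edges.
rank ∂_1 = 4, rank ∂_2 = 0 ⇒ b_1 = 6 − 4 − 0 = 2. So H_1 ≅ Z^2.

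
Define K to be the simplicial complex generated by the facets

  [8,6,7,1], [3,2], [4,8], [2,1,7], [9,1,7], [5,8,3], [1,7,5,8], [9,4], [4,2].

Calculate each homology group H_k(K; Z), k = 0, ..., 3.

Take the total order 1 < 2 < 3 < 4 < 5 < 6 < 7 < 8 < 9 on the vertex set. Then K (dimension 3) consists of the simplices:

  0-simplices (9): [1], [2], [3], [4], [5], [6], [7], [8], [9]
  1-simplices (19): [1,2], [1,5], [1,6], [1,7], [1,8], [1,9], [2,3], [2,4], [2,7], [3,5], [3,8], [4,8], [4,9], [5,7], [5,8], [6,7], [6,8], [7,8], [7,9]
  2-simplices (10): [1,2,7], [1,5,7], [1,5,8], [1,6,7], [1,6,8], [1,7,8], [1,7,9], [3,5,8], [5,7,8], [6,7,8]
  3-simplices (2): [1,5,7,8], [1,6,7,8]

Hence C_0 ≅ Z^9, C_1 ≅ Z^19, C_2 ≅ Z^10, C_3 ≅ Z^2.

∂_1: C_1 → C_0 is given by ∂[p,q] = [q] − [p].
The 9×19 boundary matrix has rank 8 and Smith normal form diag(1,1,1,1,1,1,1,1).

The boundary map ∂_2: C_2 → C_1 sends each 2-simplex [p,q,r] to [q,r] − [p,r] + [p,q]. For instance
  ∂[1,5,8] = [5,8] − [1,8] + [1,5],
  ∂[1,5,7] = [5,7] − [1,7] + [1,5].
This gives a 19×10 integer matrix of rank 8; reducing to Smith normal form yields diagonal entries (1,1,1,1,1,1,1,1).

Boundary ∂_3: C_3 → C_2 sends each 3-simplex σ to the alternating sum Σ_i (−1)^i (σ with its i-th vertex removed). For instance
  ∂[1,5,7,8] = [5,7,8] − [1,7,8] + [1,5,8] − [1,5,7],
  ∂[1,6,7,8] = [6,7,8] − [1,7,8] + [1,6,8] − [1,6,7].
The resulting 10×2 matrix has rank 2, and its Smith normal form has invariant factors (1,1).

Now H_k = ker ∂_k / im ∂_{k+1}, so:

  H_0: rank C_0 − rank ∂_1 = 9 − 8 = 1, and the invariant factors of ∂_1 are all 1, so H_0 ≅ Z.
  H_1: rank ker ∂_1 − rank ∂_2 = (19 − 8) − 8 = 3, and the invariant factors of ∂_2 are all 1, so H_1 ≅ Z^3.
  H_2: rank ker ∂_2 − rank ∂_3 = (10 − 8) − 2 = 0, and the invariant factors of ∂_3 are all 1, so H_2 ≅ 0.
  H_3: rank ker ∂_3 − rank ∂_4 = (2 − 2) − 0 = 0, and there is no ∂_4, so H_3 ≅ 0.

H_0 ≅ Z,  H_1 ≅ Z^3,  H_2 = 0,  H_3 = 0.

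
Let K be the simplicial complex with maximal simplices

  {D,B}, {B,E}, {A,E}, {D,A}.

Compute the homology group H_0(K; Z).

Take the total order A < B < D < E on the vertex set. Then K (dimension 1) consists of the simplices:

  0-simplices (4): A, B, D, E
  1-simplices (4): AD, AE, BD, BE

so the chain groups are C_0 ≅ Z^4, C_1 ≅ Z^4.

Boundary ∂_1: C_1 → C_0 is given by ∂[p,q] = [q] − [p].
The 4×4 boundary matrix has rank 3 and Smith normal form diag(1,1,1).

From H_k ≅ ker(∂_k) / im(∂_{k+1}) we obtain:

  H_0: rank C_0 − rank ∂_1 = 4 − 3 = 1, and the invariant factors of ∂_1 are all 1, so H_0 = Z.

(K is a triangulation of the circle S^1.)

H_0 ≅ Z.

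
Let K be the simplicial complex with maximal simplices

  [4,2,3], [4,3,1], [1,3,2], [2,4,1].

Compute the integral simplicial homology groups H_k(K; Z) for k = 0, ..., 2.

We work with the vertex ordering 1 < 2 < 3 < 4. The simplices of K, each written with vertices in increasing order, are:

  0-simplices (4): [1], [2], [3], [4]
  1-simplices (6): [1,2], [1,3], [1,4], [2,3], [2,4], [3,4]
  2-simplices (4): [1,2,3], [1,2,4], [1,3,4], [2,3,4]

so the chain groups are C_0 ≅ Z^4, C_1 ≅ Z^6, C_2 ≅ Z^4.

∂_1: C_1 → C_0 maps an edge to its endpoints' difference, ∂[p,q] = q − p. For instance
  ∂[2,3] = [3] − [2].
The 4×6 boundary matrix has rank 3 and Smith normal form diag(1,1,1).

∂_2: C_2 → C_1 acts by ∂[p,q,r] = [q,r] − [p,r] + [p,q]. For instance
  ∂[1,2,4] = [2,4] − [1,4] + [1,2],
  ∂[1,2,3] = [2,3] − [1,3] + [1,2].
This gives a 6×4 integer matrix of rank 3; reducing to Smith normal form yields diagonal entries (1,1,1).

Reading off H_k = ker ∂_k / im ∂_{k+1}:

  H_0: rank C_0 − rank ∂_1 = 4 − 3 = 1, and the invariant factors of ∂_1 are all 1, so H_0 ≅ Z.
  H_1: rank ker ∂_1 − rank ∂_2 = (6 − 3) − 3 = 0, and the invariant factors of ∂_2 are all 1, so H_1 ≅ 0.
  H_2: rank ker ∂_2 − rank ∂_3 = (4 − 3) − 0 = 1, and there is no ∂_3, so H_2 ≅ Z.

(K is a triangulation of the 2-sphere S^2.)

H_0 = Z,  H_1 = 0,  H_2 = Z.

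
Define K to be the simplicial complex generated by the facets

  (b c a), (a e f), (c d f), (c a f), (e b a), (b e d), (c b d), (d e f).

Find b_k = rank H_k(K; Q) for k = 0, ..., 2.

We work with the vertex ordering a < b < c < d < e < f. The simplices of K, each written with vertices in increasing order, are:

  0-simplices (6): a, b, c, d, e, f
  1-simplices (12): ab, ac, ae, af, bc, bd, be, cd, cf, de, df, ef
  2-simplices (8): abc, abe, acf, aef, bcd, bde, cdf, def

so the chain groups are C_0 ≅ Z^6, C_1 ≅ Z^12, C_2 ≅ Z^8.

The boundary map ∂_1: C_1 → C_0 is given by ∂[p,q] = [q] − [p]. For instance
  ∂ae = e − a.
The 6×12 boundary matrix has rank 5 and Smith normal form diag(1,1,1,1,1).

∂_2: C_2 → C_1 sends each 2-simplex [p,q,r] to [q,r] − [p,r] + [p,q]. For instance
  ∂def = ef − df + de,
  ∂bde = de − be + bd.
As a 12×8 matrix over Z this has rank 7, with invariant factors (1,1,1,1,1,1,1).

Now H_k = ker ∂_k / im ∂_{k+1}, so:

  H_0: rank C_0 − rank ∂_1 = 6 − 5 = 1, and the invariant factors of ∂_1 are all 1, so H_0 ≅ Z.
  H_1: rank ker ∂_1 − rank ∂_2 = (12 − 5) − 7 = 0, and the invariant factors of ∂_2 are all 1, so H_1 ≅ 0.
  H_2: rank ker ∂_2 − rank ∂_3 = (8 − 7) − 0 = 1, and there is no ∂_3, so H_2 ≅ Z.

(K is a triangulation of the 2-sphere S^2.)

Hence the Betti numbers are b_0 = 1, b_1 = 0, b_2 = 1.

b_0 = 1, b_1 = 0, b_2 = 1.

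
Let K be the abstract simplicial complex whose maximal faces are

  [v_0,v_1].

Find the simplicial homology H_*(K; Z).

H_0 = Z,  H_1 = 0.

We work with the vertex ordering v_0 < v_1. The simplices of K, each written with vertices in increasing order, are:

  0-simplices (2): [v_0], [v_1]
  1-simplices (1): [v_0,v_1]

so the chain groups are C_0 ≅ Z^2, C_1 ≅ Z^1.

Boundary ∂_1: C_1 → C_0 sends each edge [p,q] (with p < q) to q − p. For instance
  ∂[v_0,v_1] = [v_1] − [v_0].
The 2×1 boundary matrix has rank 1 and Smith normal form diag(1).

From H_k ≅ ker(∂_k) / im(∂_{k+1}) we obtain:

  H_0: rank C_0 − rank ∂_1 = 2 − 1 = 1, and the invariant factors of ∂_1 are all 1, so H_0 ≅ Z.
  H_1: rank ker ∂_1 − rank ∂_2 = (1 − 1) − 0 = 0, and there is no ∂_2, so H_1 ≅ 0.

As a check, the Euler characteristic is 2 − 1 = 1, which agrees with 1 − 0 = 1.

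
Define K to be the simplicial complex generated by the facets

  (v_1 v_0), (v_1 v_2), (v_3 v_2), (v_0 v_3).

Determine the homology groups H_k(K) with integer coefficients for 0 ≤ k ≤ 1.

K has 4 vertices, 4 edges.
rank ∂_0 = 0, rank ∂_1 = 3 ⇒ b_0 = 4 − 0 − 3 = 1; all invariant factors of ∂_1 are 1 so no torsion. So H_0 = Z.
rank ∂_1 = 3, rank ∂_2 = 0 ⇒ b_1 = 4 − 3 − 0 = 1. So H_1 = Z.

H_0 ≅ Z,  H_1 ≅ Z.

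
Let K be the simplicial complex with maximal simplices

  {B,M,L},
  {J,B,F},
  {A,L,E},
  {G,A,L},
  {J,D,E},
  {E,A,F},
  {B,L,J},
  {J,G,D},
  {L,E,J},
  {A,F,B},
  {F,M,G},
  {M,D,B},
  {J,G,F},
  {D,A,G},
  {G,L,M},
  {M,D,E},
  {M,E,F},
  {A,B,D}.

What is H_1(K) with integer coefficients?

H_1 = Z^2.

Take the total order A < B < D < E < F < G < J < L < M on the vertex set. Then K (dimension 2) consists of the simplices:

  0-simplices (9): A, B, D, E, F, G, J, L, M
  1-simplices (27): AB, AD, AE, AF, AG, AL, BD, BF, BJ, BL, BM, DE, DG, DJ, DM, EF, EJ, EL, EM, FG, FJ, FM, GJ, GL, GM, JL, LM
  2-simplices (18): ABD, ABF, ADG, AEF, AEL, AGL, BDM, BFJ, BJL, BLM, DEJ, DEM, DGJ, EFM, EJL, FGJ, FGM, GLM

so the chain groups are C_0 ≅ Z^9, C_1 ≅ Z^27, C_2 ≅ Z^18.

∂_1: C_1 → C_0 sends each edge [p,q] (with p < q) to q − p.
The 9×27 boundary matrix has rank 8 and Smith normal form diag(1,1,1,1,1,1,1,1).

The boundary map ∂_2: C_2 → C_1 sends each 2-simplex [p,q,r] to [q,r] − [p,r] + [p,q]. For instance
  ∂BLM = LM − BM + BL,
  ∂BJL = JL − BL + BJ.
The 27×18 boundary matrix has rank 17 and Smith normal form diag(1,1,1,1,1,1,1,1,1,1,1,1,1,1,1,1,1).

Reading off H_k = ker ∂_k / im ∂_{k+1}:

  H_1: rank ker ∂_1 − rank ∂_2 = (27 − 8) − 17 = 2, and the invariant factors of ∂_2 are all 1, so H_1 = Z^2.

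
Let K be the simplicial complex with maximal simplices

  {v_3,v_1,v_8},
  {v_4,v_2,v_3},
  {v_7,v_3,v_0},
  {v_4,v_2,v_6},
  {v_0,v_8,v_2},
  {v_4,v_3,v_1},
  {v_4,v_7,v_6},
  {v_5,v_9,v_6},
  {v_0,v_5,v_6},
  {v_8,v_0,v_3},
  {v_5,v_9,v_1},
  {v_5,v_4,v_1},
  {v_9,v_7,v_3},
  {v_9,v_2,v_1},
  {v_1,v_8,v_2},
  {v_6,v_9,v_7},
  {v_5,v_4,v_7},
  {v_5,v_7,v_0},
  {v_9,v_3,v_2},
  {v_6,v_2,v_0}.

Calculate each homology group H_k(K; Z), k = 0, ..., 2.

H_0 = Z,  H_1 = Z ⊕ Z_2,  H_2 = 0.

K has 10 vertices, 30 edges, 20 triangles.
rank ∂_0 = 0, rank ∂_1 = 9 ⇒ b_0 = 10 − 0 − 9 = 1; all invariant factors of ∂_1 are 1 so no torsion. So H_0 ≅ Z.
rank ∂_1 = 9, rank ∂_2 = 20 ⇒ b_1 = 30 − 9 − 20 = 1; ∂_2 has invariant factor(s) [2] giving torsion. So H_1 ≅ Z ⊕ Z_2.
rank ∂_2 = 20, rank ∂_3 = 0 ⇒ b_2 = 20 − 20 − 0 = 0. So H_2 ≅ 0.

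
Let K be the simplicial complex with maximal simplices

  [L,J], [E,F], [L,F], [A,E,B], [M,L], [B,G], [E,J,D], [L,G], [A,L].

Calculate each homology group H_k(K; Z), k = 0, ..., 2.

Fix the vertex order A < B < D < E < F < G < J < L < M and write every simplex with vertices in increasing order. Then dim K = 2 and the simplices of K are:

  0-simplices (9): A, B, D, E, F, G, J, L, M
  1-simplices (13): AB, AE, AL, BE, BG, DE, DJ, EF, EJ, FL, GL, JL, LM
  2-simplices (2): ABE, DEJ

giving chain groups C_0 ≅ Z^9, C_1 ≅ Z^13, C_2 ≅ Z^2.

Boundary ∂_1: C_1 → C_0 is given by ∂[p,q] = [q] − [p].
The 9×13 boundary matrix has rank 8 and Smith normal form diag(1,1,1,1,1,1,1,1).

Boundary ∂_2: C_2 → C_1 sends each 2-simplex [p,q,r] to [q,r] − [p,r] + [p,q]. For instance
  ∂DEJ = EJ − DJ + DE,
  ∂ABE = BE − AE + AB.
As a 13×2 matrix over Z this has rank 2, with invariant factors (1,1).

From H_k ≅ ker(∂_k) / im(∂_{k+1}) we obtain:

  H_0: rank C_0 − rank ∂_1 = 9 − 8 = 1, and the invariant factors of ∂_1 are all 1, so H_0 = Z.
  H_1: rank ker ∂_1 − rank ∂_2 = (13 − 8) − 2 = 3, and the invariant factors of ∂_2 are all 1, so H_1 = Z^3.
  H_2: rank ker ∂_2 − rank ∂_3 = (2 − 2) − 0 = 0, and there is no ∂_3, so H_2 = 0.

As a check, the Euler characteristic is 9 − 13 + 2 = -2, which agrees with 1 − 3 + 0 = -2.

H_0 = Z,  H_1 = Z^3,  H_2 = 0.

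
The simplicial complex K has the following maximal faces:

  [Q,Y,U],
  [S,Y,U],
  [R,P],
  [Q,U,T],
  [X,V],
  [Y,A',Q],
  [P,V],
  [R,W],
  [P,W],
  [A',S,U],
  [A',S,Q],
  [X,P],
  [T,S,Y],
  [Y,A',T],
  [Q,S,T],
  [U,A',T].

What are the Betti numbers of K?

Fix the vertex order P < Q < R < S < T < U < V < W < X < Y < A' and write every simplex with vertices in increasing order. Then dim K = 2 and the simplices of K are:

  0-simplices (11): [P], [Q], [R], [S], [T], [U], [V], [W], [X], [Y], [A']
  1-simplices (21): [P,R], [P,V], [P,W], [P,X], [Q,S], [Q,T], [Q,U], [Q,Y], [Q,A'], [R,W], [S,T], [S,U], [S,Y], [S,A'], [T,U], [T,Y], [T,A'], [U,Y], [U,A'], [V,X], [Y,A']
  2-simplices (10): [Q,S,T], [Q,S,A'], [Q,T,U], [Q,U,Y], [Q,Y,A'], [S,T,Y], [S,U,Y], [S,U,A'], [T,U,A'], [T,Y,A']

Hence C_0 ≅ Z^11, C_1 ≅ Z^21, C_2 ≅ Z^10.

The boundary map ∂_1: C_1 → C_0 maps an edge to its endpoints' difference, ∂[p,q] = q − p.
This gives a 11×21 integer matrix of rank 9; reducing to Smith normal form yields diagonal entries (1,1,1,1,1,1,1,1,1).

The boundary map ∂_2: C_2 → C_1 maps a triangle to the signed sum of its edges. For instance
  ∂[S,U,A'] = [U,A'] − [S,A'] + [S,U],
  ∂[Q,S,A'] = [S,A'] − [Q,A'] + [Q,S].
As a 21×10 matrix over Z this has rank 10, with invariant factors (1,1,1,1,1,1,1,1,1,2).

Reading off H_k = ker ∂_k / im ∂_{k+1}:

  H_0: rank C_0 − rank ∂_1 = 11 − 9 = 2, and the invariant factors of ∂_1 are all 1, so H_0 = Z^2.
  H_1: rank ker ∂_1 − rank ∂_2 = (21 − 9) − 10 = 2, and ∂_2 has invariant factor 2 > 1, so H_1 = Z^2 ⊕ Z/2Z.
  H_2: rank ker ∂_2 − rank ∂_3 = (10 − 10) − 0 = 0, and there is no ∂_3, so H_2 = 0.

As a check, the Euler characteristic is 11 − 21 + 10 = 0, which agrees with 2 − 2 + 0 = 0.
(K is a triangulation of the disjoint union of a wedge of 2 circles and the real projective plane RP^2.)

Hence the Betti numbers are b_0 = 2, b_1 = 2, b_2 = 0.

b_0 = 2, b_1 = 2, b_2 = 0.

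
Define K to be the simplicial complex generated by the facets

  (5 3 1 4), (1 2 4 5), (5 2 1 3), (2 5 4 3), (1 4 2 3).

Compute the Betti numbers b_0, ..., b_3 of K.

Order the vertices as 1 < 2 < 3 < 4 < 5. Listing each simplex with vertices in this order, K has dimension 3 with simplices:

  0-simplices (5): [1], [2], [3], [4], [5]
  1-simplices (10): [1,2], [1,3], [1,4], [1,5], [2,3], [2,4], [2,5], [3,4], [3,5], [4,5]
  2-simplices (10): [1,2,3], [1,2,4], [1,2,5], [1,3,4], [1,3,5], [1,4,5], [2,3,4], [2,3,5], [2,4,5], [3,4,5]
  3-simplices (5): [1,2,3,4], [1,2,3,5], [1,2,4,5], [1,3,4,5], [2,3,4,5]

Hence C_0 ≅ Z^5, C_1 ≅ Z^10, C_2 ≅ Z^10, C_3 ≅ Z^5.

The boundary map ∂_1: C_1 → C_0 sends each edge [p,q] (with p < q) to q − p.
As a 5×10 matrix over Z this has rank 4, with invariant factors (1,1,1,1).

∂_2: C_2 → C_1 acts by ∂[p,q,r] = [q,r] − [p,r] + [p,q]. For instance
  ∂[1,3,5] = [3,5] − [1,5] + [1,3],
  ∂[2,3,5] = [3,5] − [2,5] + [2,3].
The 10×10 boundary matrix has rank 6 and Smith normal form diag(1,1,1,1,1,1).

The boundary map ∂_3: C_3 → C_2 sends each 3-simplex σ to the alternating sum Σ_i (−1)^i (σ with its i-th vertex removed). For instance
  ∂[1,2,3,4] = [2,3,4] − [1,3,4] + [1,2,4] − [1,2,3],
  ∂[1,2,3,5] = [2,3,5] − [1,3,5] + [1,2,5] − [1,2,3].
The resulting 10×5 matrix has rank 4, and its Smith normal form has invariant factors (1,1,1,1).

Now H_k = ker ∂_k / im ∂_{k+1}, so:

  H_0: rank C_0 − rank ∂_1 = 5 − 4 = 1, and the invariant factors of ∂_1 are all 1, so H_0 = Z.
  H_1: rank ker ∂_1 − rank ∂_2 = (10 − 4) − 6 = 0, and the invariant factors of ∂_2 are all 1, so H_1 = 0.
  H_2: rank ker ∂_2 − rank ∂_3 = (10 − 6) − 4 = 0, and the invariant factors of ∂_3 are all 1, so H_2 = 0.
  H_3: rank ker ∂_3 − rank ∂_4 = (5 − 4) − 0 = 1, and there is no ∂_4, so H_3 = Z.

As a check, the Euler characteristic is 5 − 10 + 10 − 5 = 0, which agrees with 1 − 0 + 0 − 1 = 0.
(K is a triangulation of the 3-sphere S^3.)

Hence the Betti numbers are b_0 = 1, b_1 = 0, b_2 = 0, b_3 = 1.

b_0 = 1, b_1 = 0, b_2 = 0, b_3 = 1.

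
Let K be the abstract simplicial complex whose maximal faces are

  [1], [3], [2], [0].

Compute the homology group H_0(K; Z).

H_0 ≅ Z^4.

Order the vertices as 0 < 1 < 2 < 3. Listing each simplex with vertices in this order, K has dimension 0 with simplices:

  0-simplices (4): [0], [1], [2], [3]

Hence C_0 ≅ Z^4.

Reading off H_k = ker ∂_k / im ∂_{k+1}:

  H_0: rank C_0 − rank ∂_1 = 4 − 0 = 4, and there is no ∂_1, so H_0 ≅ Z^4.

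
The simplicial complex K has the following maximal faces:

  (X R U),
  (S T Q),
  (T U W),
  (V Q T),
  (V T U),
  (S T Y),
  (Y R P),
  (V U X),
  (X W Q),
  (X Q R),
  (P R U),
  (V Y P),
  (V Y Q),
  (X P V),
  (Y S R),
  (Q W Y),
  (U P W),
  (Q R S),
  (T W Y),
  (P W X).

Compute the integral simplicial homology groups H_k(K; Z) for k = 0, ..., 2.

H_0 ≅ Z,  H_1 ≅ Z ⊕ Z/2,  H_2 = 0.

Take the total order P < Q < R < S < T < U < V < W < X < Y on the vertex set. Then K (dimension 2) consists of the simplices:

  0-simplices (10): P, Q, R, S, T, U, V, W, X, Y
  1-simplices (30): PR, PU, PV, PW, PX, PY, QR, QS, QT, QV, QW, QX, QY, RS, RU, RX, RY, ST, SY, TU, TV, TW, TY, UV, UW, UX, VX, VY, WX, WY
  2-simplices (20): PRU, PRY, PUW, PVX, PVY, PWX, QRS, QRX, QST, QTV, QVY, QWX, QWY, RSY, RUX, STY, TUV, TUW, TWY, UVX

so the chain groups are C_0 ≅ Z^10, C_1 ≅ Z^30, C_2 ≅ Z^20.

Boundary ∂_1: C_1 → C_0 is given by ∂[p,q] = [q] − [p].
As a 10×30 matrix over Z this has rank 9, with invariant factors (1,1,1,1,1,1,1,1,1).

The boundary map ∂_2: C_2 → C_1 acts by ∂[p,q,r] = [q,r] − [p,r] + [p,q]. For instance
  ∂QVY = VY − QY + QV,
  ∂QWY = WY − QY + QW.
The resulting 30×20 matrix has rank 20, and its Smith normal form has invariant factors (1,1,1,1,1,1,1,1,1,1,1,1,1,1,1,1,1,1,1,2).

From H_k ≅ ker(∂_k) / im(∂_{k+1}) we obtain:

  H_0: rank C_0 − rank ∂_1 = 10 − 9 = 1, and the invariant factors of ∂_1 are all 1, so H_0 = Z.
  H_1: rank ker ∂_1 − rank ∂_2 = (30 − 9) − 20 = 1, and ∂_2 has invariant factor 2 > 1, so H_1 = Z ⊕ Z/2.
  H_2: rank ker ∂_2 − rank ∂_3 = (20 − 20) − 0 = 0, and there is no ∂_3, so H_2 = 0.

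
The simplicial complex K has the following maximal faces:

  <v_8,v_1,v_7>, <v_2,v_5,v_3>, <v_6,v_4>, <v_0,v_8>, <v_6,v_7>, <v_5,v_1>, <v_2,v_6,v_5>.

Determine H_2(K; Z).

H_2 ≅ 0.

K has 9 vertices, 12 edges, 3 triangles.
rank ∂_2 = 3, rank ∂_3 = 0 ⇒ b_2 = 3 − 3 − 0 = 0. So H_2 = 0.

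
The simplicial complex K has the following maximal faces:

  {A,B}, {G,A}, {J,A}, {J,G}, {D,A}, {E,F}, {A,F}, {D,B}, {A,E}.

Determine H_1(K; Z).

H_1 ≅ Z^3.

K has 7 vertices, 9 edges.
rank ∂_1 = 6, rank ∂_2 = 0 ⇒ b_1 = 9 − 6 − 0 = 3. So H_1 ≅ Z^3.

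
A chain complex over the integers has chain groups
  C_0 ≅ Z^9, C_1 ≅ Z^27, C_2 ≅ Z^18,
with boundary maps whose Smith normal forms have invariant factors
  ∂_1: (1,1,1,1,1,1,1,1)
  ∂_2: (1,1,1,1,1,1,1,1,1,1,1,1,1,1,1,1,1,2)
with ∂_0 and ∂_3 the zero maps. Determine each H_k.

H_0 ≅ Z,  H_1 ≅ Z ⊕ Z_2,  H_2 = 0.

H_0: b_0 = 9 − 0 − 8 = 1; torsion from ∂_1 factors > 1: none. So H_0 ≅ Z.
H_1: b_1 = 27 − 8 − 18 = 1; torsion from ∂_2 factors > 1: [2]. So H_1 ≅ Z ⊕ Z_2.
H_2: b_2 = 18 − 18 − 0 = 0; torsion from ∂_3 factors > 1: none. So H_2 ≅ 0.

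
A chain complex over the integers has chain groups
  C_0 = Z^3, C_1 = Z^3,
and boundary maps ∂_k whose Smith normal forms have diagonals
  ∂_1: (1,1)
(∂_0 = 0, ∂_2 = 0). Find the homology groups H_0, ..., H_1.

H_0 ≅ Z,  H_1 ≅ Z.

H_0: b_0 = 3 − 0 − 2 = 1; torsion from ∂_1 factors > 1: none. So H_0 ≅ Z.
H_1: b_1 = 3 − 2 − 0 = 1; torsion from ∂_2 factors > 1: none. So H_1 ≅ Z.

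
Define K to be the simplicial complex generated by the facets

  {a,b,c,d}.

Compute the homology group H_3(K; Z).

Fix the vertex order a < b < c < d and write every simplex with vertices in increasing order. Then dim K = 3 and the simplices of K are:

  0-simplices (4): a, b, c, d
  1-simplices (6): ab, ac, ad, bc, bd, cd
  2-simplices (4): abc, abd, acd, bcd
  3-simplices (1): abcd

so the chain groups are C_0 ≅ Z^4, C_1 ≅ Z^6, C_2 ≅ Z^4, C_3 ≅ Z^1.

The boundary map ∂_1: C_1 → C_0 sends each edge [p,q] (with p < q) to q − p.
This gives a 4×6 integer matrix of rank 3; reducing to Smith normal form yields diagonal entries (1,1,1).

Boundary ∂_2: C_2 → C_1 sends each 2-simplex [p,q,r] to [q,r] − [p,r] + [p,q]. For instance
  ∂abc = bc − ac + ab,
  ∂bcd = cd − bd + bc.
The 6×4 boundary matrix has rank 3 and Smith normal form diag(1,1,1).

∂_3: C_3 → C_2 sends each 3-simplex σ to the alternating sum Σ_i (−1)^i (σ with its i-th vertex removed). For instance
  ∂abcd = bcd − acd + abd − abc.
The resulting 4×1 matrix has rank 1, and its Smith normal form has invariant factors (1).

From H_k ≅ ker(∂_k) / im(∂_{k+1}) we obtain:

  H_3: rank ker ∂_3 − rank ∂_4 = (1 − 1) − 0 = 0, and there is no ∂_4, so H_3 = 0.

H_3 ≅ 0.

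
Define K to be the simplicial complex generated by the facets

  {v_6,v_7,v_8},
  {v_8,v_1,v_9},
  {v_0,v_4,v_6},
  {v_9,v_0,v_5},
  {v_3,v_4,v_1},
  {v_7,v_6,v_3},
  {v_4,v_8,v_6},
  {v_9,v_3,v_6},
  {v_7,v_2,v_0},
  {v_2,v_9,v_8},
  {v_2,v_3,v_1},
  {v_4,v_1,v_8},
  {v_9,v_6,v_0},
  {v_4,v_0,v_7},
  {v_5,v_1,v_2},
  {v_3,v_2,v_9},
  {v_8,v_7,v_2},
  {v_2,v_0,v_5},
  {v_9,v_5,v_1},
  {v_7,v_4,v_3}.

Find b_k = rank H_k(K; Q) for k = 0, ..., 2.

Order the vertices as v_0 < v_1 < v_2 < v_3 < v_4 < v_5 < v_6 < v_7 < v_8 < v_9. Listing each simplex with vertices in this order, K has dimension 2 with simplices:

  0-simplices (10): [v_0], [v_1], [v_2], [v_3], [v_4], [v_5], [v_6], [v_7], [v_8], [v_9]
  1-simplices (30): (30 of them)
  2-simplices (20): (20 of them)

so the chain groups are C_0 ≅ Z^10, C_1 ≅ Z^30, C_2 ≅ Z^20.

The boundary map ∂_1: C_1 → C_0 sends each edge [p,q] (with p < q) to q − p.
As a 10×30 matrix over Z this has rank 9, with invariant factors (1,1,1,1,1,1,1,1,1).

Boundary ∂_2: C_2 → C_1 maps a triangle to the signed sum of its edges. For instance
  ∂[v_1,v_3,v_4] = [v_3,v_4] − [v_1,v_4] + [v_1,v_3],
  ∂[v_4,v_6,v_8] = [v_6,v_8] − [v_4,v_8] + [v_4,v_6].
The resulting 30×20 matrix has rank 20, and its Smith normal form has invariant factors (1,1,1,1,1,1,1,1,1,1,1,1,1,1,1,1,1,1,1,2).

From H_k ≅ ker(∂_k) / im(∂_{k+1}) we obtain:

  H_0: rank C_0 − rank ∂_1 = 10 − 9 = 1, and the invariant factors of ∂_1 are all 1, so H_0 = Z.
  H_1: rank ker ∂_1 − rank ∂_2 = (30 − 9) − 20 = 1, and ∂_2 has invariant factor 2 > 1, so H_1 = Z ⊕ Z/2.
  H_2: rank ker ∂_2 − rank ∂_3 = (20 − 20) − 0 = 0, and there is no ∂_3, so H_2 = 0.

Hence the Betti numbers are b_0 = 1, b_1 = 1, b_2 = 0.

b_0 = 1, b_1 = 1, b_2 = 0.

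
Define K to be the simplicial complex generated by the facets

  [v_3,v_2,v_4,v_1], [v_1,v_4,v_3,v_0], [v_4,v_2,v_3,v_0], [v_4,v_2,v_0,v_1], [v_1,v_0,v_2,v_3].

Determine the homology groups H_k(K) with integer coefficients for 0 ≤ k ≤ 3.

K has 5 vertices, 10 edges, 10 triangles, 5 3-simplices.
rank ∂_0 = 0, rank ∂_1 = 4 ⇒ b_0 = 5 − 0 − 4 = 1; all invariant factors of ∂_1 are 1 so no torsion. So H_0 = Z.
rank ∂_1 = 4, rank ∂_2 = 6 ⇒ b_1 = 10 − 4 − 6 = 0; all invariant factors of ∂_2 are 1 so no torsion. So H_1 = 0.
rank ∂_2 = 6, rank ∂_3 = 4 ⇒ b_2 = 10 − 6 − 4 = 0; all invariant factors of ∂_3 are 1 so no torsion. So H_2 = 0.
rank ∂_3 = 4, rank ∂_4 = 0 ⇒ b_3 = 5 − 4 − 0 = 1. So H_3 = Z.

H_0 ≅ Z,  H_1 = 0,  H_2 = 0,  H_3 ≅ Z.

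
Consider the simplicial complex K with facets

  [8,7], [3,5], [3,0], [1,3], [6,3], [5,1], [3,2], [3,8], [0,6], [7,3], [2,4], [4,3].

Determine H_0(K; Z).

H_0 = Z.

Take the total order 0 < 1 < 2 < 3 < 4 < 5 < 6 < 7 < 8 on the vertex set. Then K (dimension 1) consists of the simplices:

  0-simplices (9): [0], [1], [2], [3], [4], [5], [6], [7], [8]
  1-simplices (12): [0,3], [0,6], [1,3], [1,5], [2,3], [2,4], [3,4], [3,5], [3,6], [3,7], [3,8], [7,8]

so the chain groups are C_0 ≅ Z^9, C_1 ≅ Z^12.

The boundary map ∂_1: C_1 → C_0 maps an edge to its endpoints' difference, ∂[p,q] = q − p.
This gives a 9×12 integer matrix of rank 8; reducing to Smith normal form yields diagonal entries (1,1,1,1,1,1,1,1).

Computing H_k = (kernel of ∂_k) / (image of ∂_{k+1}):

  H_0: rank C_0 − rank ∂_1 = 9 − 8 = 1, and the invariant factors of ∂_1 are all 1, so H_0 = Z.

(K is a triangulation of a wedge of 4 circles.)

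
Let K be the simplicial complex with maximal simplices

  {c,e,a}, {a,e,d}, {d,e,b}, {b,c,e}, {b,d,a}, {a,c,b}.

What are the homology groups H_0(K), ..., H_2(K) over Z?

Order the vertices as a < b < c < d < e. Listing each simplex with vertices in this order, K has dimension 2 with simplices:

  0-simplices (5): a, b, c, d, e
  1-simplices (9): ab, ac, ad, ae, bc, bd, be, ce, de
  2-simplices (6): abc, abd, ace, ade, bce, bde

so the chain groups are C_0 ≅ Z^5, C_1 ≅ Z^9, C_2 ≅ Z^6.

∂_1: C_1 → C_0 maps an edge to its endpoints' difference, ∂[p,q] = q − p. For instance
  ∂ce = e − c.
The 5×9 boundary matrix has rank 4 and Smith normal form diag(1,1,1,1).

The boundary map ∂_2: C_2 → C_1 sends each 2-simplex [p,q,r] to [q,r] − [p,r] + [p,q]. For instance
  ∂bde = de − be + bd,
  ∂bce = ce − be + bc.
The resulting 9×6 matrix has rank 5, and its Smith normal form has invariant factors (1,1,1,1,1).

Now H_k = ker ∂_k / im ∂_{k+1}, so:

  H_0: rank C_0 − rank ∂_1 = 5 − 4 = 1, and the invariant factors of ∂_1 are all 1, so H_0 = Z.
  H_1: rank ker ∂_1 − rank ∂_2 = (9 − 4) − 5 = 0, and the invariant factors of ∂_2 are all 1, so H_1 = 0.
  H_2: rank ker ∂_2 − rank ∂_3 = (6 − 5) − 0 = 1, and there is no ∂_3, so H_2 = Z.

H_0 = Z,  H_1 = 0,  H_2 = Z.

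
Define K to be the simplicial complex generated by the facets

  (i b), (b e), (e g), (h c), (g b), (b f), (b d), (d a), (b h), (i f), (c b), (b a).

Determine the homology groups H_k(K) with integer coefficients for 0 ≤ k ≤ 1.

We work with the vertex ordering a < b < c < d < e < f < g < h < i. The simplices of K, each written with vertices in increasing order, are:

  0-simplices (9): a, b, c, d, e, f, g, h, i
  1-simplices (12): ab, ad, bc, bd, be, bf, bg, bh, bi, ch, eg, fi

so the chain groups are C_0 ≅ Z^9, C_1 ≅ Z^12.

The boundary map ∂_1: C_1 → C_0 maps an edge to its endpoints' difference, ∂[p,q] = q − p.
The 9×12 boundary matrix has rank 8 and Smith normal form diag(1,1,1,1,1,1,1,1).

Computing H_k = (kernel of ∂_k) / (image of ∂_{k+1}):

  H_0: rank C_0 − rank ∂_1 = 9 − 8 = 1, and the invariant factors of ∂_1 are all 1, so H_0 = Z.
  H_1: rank ker ∂_1 − rank ∂_2 = (12 − 8) − 0 = 4, and there is no ∂_2, so H_1 = Z^4.

H_0 ≅ Z,  H_1 ≅ Z^4.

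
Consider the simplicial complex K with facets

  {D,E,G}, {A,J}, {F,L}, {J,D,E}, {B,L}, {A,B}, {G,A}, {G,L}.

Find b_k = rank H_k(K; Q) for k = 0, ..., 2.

Take the total order A < B < D < E < F < G < J < L on the vertex set. Then K (dimension 2) consists of the simplices:

  0-simplices (8): A, B, D, E, F, G, J, L
  1-simplices (11): AB, AG, AJ, BL, DE, DG, DJ, EG, EJ, FL, GL
  2-simplices (2): DEG, DEJ

so the chain groups are C_0 ≅ Z^8, C_1 ≅ Z^11, C_2 ≅ Z^2.

∂_1: C_1 → C_0 is given by ∂[p,q] = [q] − [p]. For instance
  ∂EG = G − E.
The 8×11 boundary matrix has rank 7 and Smith normal form diag(1,1,1,1,1,1,1).

The boundary map ∂_2: C_2 → C_1 sends each 2-simplex [p,q,r] to [q,r] − [p,r] + [p,q]. For instance
  ∂DEG = EG − DG + DE,
  ∂DEJ = EJ − DJ + DE.
As a 11×2 matrix over Z this has rank 2, with invariant factors (1,1).

Reading off H_k = ker ∂_k / im ∂_{k+1}:

  H_0: rank C_0 − rank ∂_1 = 8 − 7 = 1, and the invariant factors of ∂_1 are all 1, so H_0 ≅ Z.
  H_1: rank ker ∂_1 − rank ∂_2 = (11 − 7) − 2 = 2, and the invariant factors of ∂_2 are all 1, so H_1 ≅ Z^2.
  H_2: rank ker ∂_2 − rank ∂_3 = (2 − 2) − 0 = 0, and there is no ∂_3, so H_2 ≅ 0.

Hence the Betti numbers are b_0 = 1, b_1 = 2, b_2 = 0.

b_0 = 1, b_1 = 2, b_2 = 0.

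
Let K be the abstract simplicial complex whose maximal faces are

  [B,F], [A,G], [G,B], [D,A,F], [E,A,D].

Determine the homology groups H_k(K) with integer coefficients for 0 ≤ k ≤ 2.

Order the vertices as A < B < D < E < F < G. Listing each simplex with vertices in this order, K has dimension 2 with simplices:

  0-simplices (6): A, B, D, E, F, G
  1-simplices (8): AD, AE, AF, AG, BF, BG, DE, DF
  2-simplices (2): ADE, ADF

giving chain groups C_0 ≅ Z^6, C_1 ≅ Z^8, C_2 ≅ Z^2.

∂_1: C_1 → C_0 is given by ∂[p,q] = [q] − [p]. For instance
  ∂AD = D − A.
As a 6×8 matrix over Z this has rank 5, with invariant factors (1,1,1,1,1).

Boundary ∂_2: C_2 → C_1 sends each 2-simplex [p,q,r] to [q,r] − [p,r] + [p,q]. For instance
  ∂ADE = DE − AE + AD,
  ∂ADF = DF − AF + AD.
This gives a 8×2 integer matrix of rank 2; reducing to Smith normal form yields diagonal entries (1,1).

From H_k ≅ ker(∂_k) / im(∂_{k+1}) we obtain:

  H_0: rank C_0 − rank ∂_1 = 6 − 5 = 1, and the invariant factors of ∂_1 are all 1, so H_0 = Z.
  H_1: rank ker ∂_1 − rank ∂_2 = (8 − 5) − 2 = 1, and the invariant factors of ∂_2 are all 1, so H_1 = Z.
  H_2: rank ker ∂_2 − rank ∂_3 = (2 − 2) − 0 = 0, and there is no ∂_3, so H_2 = 0.

H_0 ≅ Z,  H_1 ≅ Z,  H_2 = 0.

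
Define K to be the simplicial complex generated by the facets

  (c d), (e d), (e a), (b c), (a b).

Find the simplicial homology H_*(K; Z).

We work with the vertex ordering a < b < c < d < e. The simplices of K, each written with vertices in increasing order, are:

  0-simplices (5): a, b, c, d, e
  1-simplices (5): ab, ae, bc, cd, de

so the chain groups are C_0 ≅ Z^5, C_1 ≅ Z^5.

The boundary map ∂_1: C_1 → C_0 is given by ∂[p,q] = [q] − [p]. For instance
  ∂ae = e − a.
The resulting 5×5 matrix has rank 4, and its Smith normal form has invariant factors (1,1,1,1).

Now H_k = ker ∂_k / im ∂_{k+1}, so:

  H_0: rank C_0 − rank ∂_1 = 5 − 4 = 1, and the invariant factors of ∂_1 are all 1, so H_0 = Z.
  H_1: rank ker ∂_1 − rank ∂_2 = (5 − 4) − 0 = 1, and there is no ∂_2, so H_1 = Z.

As a check, the Euler characteristic is 5 − 5 = 0, which agrees with 1 − 1 = 0.

H_0 ≅ Z,  H_1 ≅ Z.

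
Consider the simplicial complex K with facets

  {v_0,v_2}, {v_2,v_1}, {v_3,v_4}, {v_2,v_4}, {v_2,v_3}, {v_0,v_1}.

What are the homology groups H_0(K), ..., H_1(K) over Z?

H_0 ≅ Z,  H_1 ≅ Z^2.

We work with the vertex ordering v_0 < v_1 < v_2 < v_3 < v_4. The simplices of K, each written with vertices in increasing order, are:

  0-simplices (5): [v_0], [v_1], [v_2], [v_3], [v_4]
  1-simplices (6): [v_0,v_1], [v_0,v_2], [v_1,v_2], [v_2,v_3], [v_2,v_4], [v_3,v_4]

so the chain groups are C_0 ≅ Z^5, C_1 ≅ Z^6.

The boundary map ∂_1: C_1 → C_0 is given by ∂[p,q] = [q] − [p]. For instance
  ∂[v_0,v_1] = [v_1] − [v_0].
The resulting 5×6 matrix has rank 4, and its Smith normal form has invariant factors (1,1,1,1).

From H_k ≅ ker(∂_k) / im(∂_{k+1}) we obtain:

  H_0: rank C_0 − rank ∂_1 = 5 − 4 = 1, and the invariant factors of ∂_1 are all 1, so H_0 = Z.
  H_1: rank ker ∂_1 − rank ∂_2 = (6 − 4) − 0 = 2, and there is no ∂_2, so H_1 = Z^2.

(K is a triangulation of a wedge of 2 circles.)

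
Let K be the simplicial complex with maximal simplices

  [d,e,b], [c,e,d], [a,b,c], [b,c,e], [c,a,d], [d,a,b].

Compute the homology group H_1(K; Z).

Fix the vertex order a < b < c < d < e and write every simplex with vertices in increasing order. Then dim K = 2 and the simplices of K are:

  0-simplices (5): a, b, c, d, e
  1-simplices (9): ab, ac, ad, bc, bd, be, cd, ce, de
  2-simplices (6): abc, abd, acd, bce, bde, cde

Hence C_0 ≅ Z^5, C_1 ≅ Z^9, C_2 ≅ Z^6.

The boundary map ∂_1: C_1 → C_0 maps an edge to its endpoints' difference, ∂[p,q] = q − p. For instance
  ∂bd = d − b.
The resulting 5×9 matrix has rank 4, and its Smith normal form has invariant factors (1,1,1,1).

Boundary ∂_2: C_2 → C_1 acts by ∂[p,q,r] = [q,r] − [p,r] + [p,q]. For instance
  ∂abd = bd − ad + ab,
  ∂bce = ce − be + bc.
As a 9×6 matrix over Z this has rank 5, with invariant factors (1,1,1,1,1).

Computing H_k = (kernel of ∂_k) / (image of ∂_{k+1}):

  H_1: rank ker ∂_1 − rank ∂_2 = (9 − 4) − 5 = 0, and the invariant factors of ∂_2 are all 1, so H_1 = 0.

(K is a triangulation of the 2-sphere S^2.)

H_1 ≅ 0.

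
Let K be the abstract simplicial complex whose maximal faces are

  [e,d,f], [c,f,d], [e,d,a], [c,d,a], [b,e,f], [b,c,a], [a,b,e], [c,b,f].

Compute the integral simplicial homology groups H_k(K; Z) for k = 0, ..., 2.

H_0 = Z,  H_1 = 0,  H_2 = Z.

We work with the vertex ordering a < b < c < d < e < f. The simplices of K, each written with vertices in increasing order, are:

  0-simplices (6): a, b, c, d, e, f
  1-simplices (12): ab, ac, ad, ae, bc, be, bf, cd, cf, de, df, ef
  2-simplices (8): abc, abe, acd, ade, bcf, bef, cdf, def

giving chain groups C_0 ≅ Z^6, C_1 ≅ Z^12, C_2 ≅ Z^8.

Boundary ∂_1: C_1 → C_0 maps an edge to its endpoints' difference, ∂[p,q] = q − p. For instance
  ∂de = e − d.
The resulting 6×12 matrix has rank 5, and its Smith normal form has invariant factors (1,1,1,1,1).

Boundary ∂_2: C_2 → C_1 sends each 2-simplex [p,q,r] to [q,r] − [p,r] + [p,q]. For instance
  ∂bcf = cf − bf + bc,
  ∂def = ef − df + de.
This gives a 12×8 integer matrix of rank 7; reducing to Smith normal form yields diagonal entries (1,1,1,1,1,1,1).

Now H_k = ker ∂_k / im ∂_{k+1}, so:

  H_0: rank C_0 − rank ∂_1 = 6 − 5 = 1, and the invariant factors of ∂_1 are all 1, so H_0 = Z.
  H_1: rank ker ∂_1 − rank ∂_2 = (12 − 5) − 7 = 0, and the invariant factors of ∂_2 are all 1, so H_1 = 0.
  H_2: rank ker ∂_2 − rank ∂_3 = (8 − 7) − 0 = 1, and there is no ∂_3, so H_2 = Z.

(K is a triangulation of the 2-sphere S^2.)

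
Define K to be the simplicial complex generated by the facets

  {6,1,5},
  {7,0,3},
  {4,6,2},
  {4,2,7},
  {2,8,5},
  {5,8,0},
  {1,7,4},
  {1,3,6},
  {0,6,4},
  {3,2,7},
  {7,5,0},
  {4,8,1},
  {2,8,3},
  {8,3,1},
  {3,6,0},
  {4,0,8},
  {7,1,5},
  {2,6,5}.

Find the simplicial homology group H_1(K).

H_1 ≅ Z^2.

Fix the vertex order 0 < 1 < 2 < 3 < 4 < 5 < 6 < 7 < 8 and write every simplex with vertices in increasing order. Then dim K = 2 and the simplices of K are:

  0-simplices (9): [0], [1], [2], [3], [4], [5], [6], [7], [8]
  1-simplices (27): (27 of them)
  2-simplices (18): [0,3,6], [0,3,7], [0,4,6], [0,4,8], [0,5,7], [0,5,8], [1,3,6], [1,3,8], [1,4,7], [1,4,8], [1,5,6], [1,5,7], [2,3,7], [2,3,8], [2,4,6], [2,4,7], [2,5,6], [2,5,8]

giving chain groups C_0 ≅ Z^9, C_1 ≅ Z^27, C_2 ≅ Z^18.

Boundary ∂_1: C_1 → C_0 is given by ∂[p,q] = [q] − [p]. For instance
  ∂[5,6] = [6] − [5].
As a 9×27 matrix over Z this has rank 8, with invariant factors (1,1,1,1,1,1,1,1).

Boundary ∂_2: C_2 → C_1 maps a triangle to the signed sum of its edges. For instance
  ∂[1,3,8] = [3,8] − [1,8] + [1,3],
  ∂[2,4,6] = [4,6] − [2,6] + [2,4].
The resulting 27×18 matrix has rank 17, and its Smith normal form has invariant factors (1,1,1,1,1,1,1,1,1,1,1,1,1,1,1,1,1).

Reading off H_k = ker ∂_k / im ∂_{k+1}:

  H_1: rank ker ∂_1 − rank ∂_2 = (27 − 8) − 17 = 2, and the invariant factors of ∂_2 are all 1, so H_1 ≅ Z^2.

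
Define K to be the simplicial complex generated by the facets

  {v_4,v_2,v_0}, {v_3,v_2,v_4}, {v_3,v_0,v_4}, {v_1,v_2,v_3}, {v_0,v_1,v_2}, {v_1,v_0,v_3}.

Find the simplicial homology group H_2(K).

Take the total order v_0 < v_1 < v_2 < v_3 < v_4 on the vertex set. Then K (dimension 2) consists of the simplices:

  0-simplices (5): [v_0], [v_1], [v_2], [v_3], [v_4]
  1-simplices (9): [v_0,v_1], [v_0,v_2], [v_0,v_3], [v_0,v_4], [v_1,v_2], [v_1,v_3], [v_2,v_3], [v_2,v_4], [v_3,v_4]
  2-simplices (6): [v_0,v_1,v_2], [v_0,v_1,v_3], [v_0,v_2,v_4], [v_0,v_3,v_4], [v_1,v_2,v_3], [v_2,v_3,v_4]

Hence C_0 ≅ Z^5, C_1 ≅ Z^9, C_2 ≅ Z^6.

∂_1: C_1 → C_0 sends each edge [p,q] (with p < q) to q − p. For instance
  ∂[v_0,v_4] = [v_4] − [v_0].
The 5×9 boundary matrix has rank 4 and Smith normal form diag(1,1,1,1).

∂_2: C_2 → C_1 acts by ∂[p,q,r] = [q,r] − [p,r] + [p,q]. For instance
  ∂[v_1,v_2,v_3] = [v_2,v_3] − [v_1,v_3] + [v_1,v_2],
  ∂[v_0,v_1,v_2] = [v_1,v_2] − [v_0,v_2] + [v_0,v_1].
The 9×6 boundary matrix has rank 5 and Smith normal form diag(1,1,1,1,1).

Computing H_k = (kernel of ∂_k) / (image of ∂_{k+1}):

  H_2: rank ker ∂_2 − rank ∂_3 = (6 − 5) − 0 = 1, and there is no ∂_3, so H_2 = Z.

(K is a triangulation of the 2-sphere S^2.)

H_2 ≅ Z.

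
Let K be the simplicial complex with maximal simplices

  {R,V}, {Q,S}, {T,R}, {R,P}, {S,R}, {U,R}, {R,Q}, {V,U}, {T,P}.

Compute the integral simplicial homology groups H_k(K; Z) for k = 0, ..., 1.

H_0 = Z,  H_1 = Z^3.

Take the total order P < Q < R < S < T < U < V on the vertex set. Then K (dimension 1) consists of the simplices:

  0-simplices (7): P, Q, R, S, T, U, V
  1-simplices (9): PR, PT, QR, QS, RS, RT, RU, RV, UV

Hence C_0 ≅ Z^7, C_1 ≅ Z^9.

The boundary map ∂_1: C_1 → C_0 sends each edge [p,q] (with p < q) to q − p.
As a 7×9 matrix over Z this has rank 6, with invariant factors (1,1,1,1,1,1).

Computing H_k = (kernel of ∂_k) / (image of ∂_{k+1}):

  H_0: rank C_0 − rank ∂_1 = 7 − 6 = 1, and the invariant factors of ∂_1 are all 1, so H_0 ≅ Z.
  H_1: rank ker ∂_1 − rank ∂_2 = (9 − 6) − 0 = 3, and there is no ∂_2, so H_1 ≅ Z^3.

As a check, the Euler characteristic is 7 − 9 = -2, which agrees with 1 − 3 = -2.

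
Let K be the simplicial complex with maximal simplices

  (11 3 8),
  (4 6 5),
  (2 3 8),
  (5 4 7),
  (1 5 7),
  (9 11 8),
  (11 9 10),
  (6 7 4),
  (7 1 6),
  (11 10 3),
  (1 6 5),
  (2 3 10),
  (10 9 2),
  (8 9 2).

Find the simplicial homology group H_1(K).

Fix the vertex order 1 < 2 < 3 < 4 < 5 < 6 < 7 < 8 < 9 < 10 < 11 and write every simplex with vertices in increasing order. Then dim K = 2 and the simplices of K are:

  0-simplices (11): [1], [2], [3], [4], [5], [6], [7], [8], [9], [10], [11]
  1-simplices (21): [1,5], [1,6], [1,7], [2,3], [2,8], [2,9], [2,10], [3,8], [3,10], [3,11], [4,5], [4,6], [4,7], [5,6], [5,7], [6,7], [8,9], [8,11], [9,10], [9,11], [10,11]
  2-simplices (14): [1,5,6], [1,5,7], [1,6,7], [2,3,8], [2,3,10], [2,8,9], [2,9,10], [3,8,11], [3,10,11], [4,5,6], [4,5,7], [4,6,7], [8,9,11], [9,10,11]

Hence C_0 ≅ Z^11, C_1 ≅ Z^21, C_2 ≅ Z^14.

The boundary map ∂_1: C_1 → C_0 is given by ∂[p,q] = [q] − [p].
As a 11×21 matrix over Z this has rank 9, with invariant factors (1,1,1,1,1,1,1,1,1).

Boundary ∂_2: C_2 → C_1 maps a triangle to the signed sum of its edges. For instance
  ∂[3,10,11] = [10,11] − [3,11] + [3,10],
  ∂[4,6,7] = [6,7] − [4,7] + [4,6].
The 21×14 boundary matrix has rank 12 and Smith normal form diag(1,1,1,1,1,1,1,1,1,1,1,1).

Computing H_k = (kernel of ∂_k) / (image of ∂_{k+1}):

  H_1: rank ker ∂_1 − rank ∂_2 = (21 − 9) − 12 = 0, and the invariant factors of ∂_2 are all 1, so H_1 ≅ 0.

H_1 = 0.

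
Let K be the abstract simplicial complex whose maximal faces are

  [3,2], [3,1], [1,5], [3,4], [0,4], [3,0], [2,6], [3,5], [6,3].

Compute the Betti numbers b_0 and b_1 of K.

Fix the vertex order 0 < 1 < 2 < 3 < 4 < 5 < 6 and write every simplex with vertices in increasing order. Then dim K = 1 and the simplices of K are:

  0-simplices (7): [0], [1], [2], [3], [4], [5], [6]
  1-simplices (9): [0,3], [0,4], [1,3], [1,5], [2,3], [2,6], [3,4], [3,5], [3,6]

giving chain groups C_0 ≅ Z^7, C_1 ≅ Z^9.

Boundary ∂_1: C_1 → C_0 is given by ∂[p,q] = [q] − [p]. For instance
  ∂[3,6] = [6] − [3].
The resulting 7×9 matrix has rank 6, and its Smith normal form has invariant factors (1,1,1,1,1,1).

Computing H_k = (kernel of ∂_k) / (image of ∂_{k+1}):

  H_0: rank C_0 − rank ∂_1 = 7 − 6 = 1, and the invariant factors of ∂_1 are all 1, so H_0 ≅ Z.
  H_1: rank ker ∂_1 − rank ∂_2 = (9 − 6) − 0 = 3, and there is no ∂_2, so H_1 ≅ Z^3.

As a check, the Euler characteristic is 7 − 9 = -2, which agrees with 1 − 3 = -2.

Hence the Betti numbers are b_0 = 1, b_1 = 3.

b_0 = 1, b_1 = 3.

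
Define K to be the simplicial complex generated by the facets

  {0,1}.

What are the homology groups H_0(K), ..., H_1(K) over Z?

H_0 = Z,  H_1 = 0.

Fix the vertex order 0 < 1 and write every simplex with vertices in increasing order. Then dim K = 1 and the simplices of K are:

  0-simplices (2): [0], [1]
  1-simplices (1): [0,1]

so the chain groups are C_0 ≅ Z^2, C_1 ≅ Z^1.

∂_1: C_1 → C_0 is given by ∂[p,q] = [q] − [p]. For instance
  ∂[0,1] = [1] − [0].
As a 2×1 matrix over Z this has rank 1, with invariant factors (1).

Computing H_k = (kernel of ∂_k) / (image of ∂_{k+1}):

  H_0: rank C_0 − rank ∂_1 = 2 − 1 = 1, and the invariant factors of ∂_1 are all 1, so H_0 = Z.
  H_1: rank ker ∂_1 − rank ∂_2 = (1 − 1) − 0 = 0, and there is no ∂_2, so H_1 = 0.

(K is a triangulation of the 1-simplex.)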